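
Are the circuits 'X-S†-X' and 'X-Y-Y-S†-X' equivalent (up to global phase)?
Yes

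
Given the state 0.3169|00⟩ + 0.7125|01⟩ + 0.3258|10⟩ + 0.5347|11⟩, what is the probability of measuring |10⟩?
0.1061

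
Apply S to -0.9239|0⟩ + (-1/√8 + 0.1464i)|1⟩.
-0.9239|0⟩ + (-0.1464 - (1/√8)i)|1⟩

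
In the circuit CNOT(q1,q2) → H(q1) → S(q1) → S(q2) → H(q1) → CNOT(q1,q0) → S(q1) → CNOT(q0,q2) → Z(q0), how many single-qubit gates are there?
6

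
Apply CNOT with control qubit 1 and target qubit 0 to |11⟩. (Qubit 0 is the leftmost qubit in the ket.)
|01⟩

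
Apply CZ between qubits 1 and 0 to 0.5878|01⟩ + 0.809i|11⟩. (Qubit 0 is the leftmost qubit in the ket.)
0.5878|01⟩ - 0.809i|11⟩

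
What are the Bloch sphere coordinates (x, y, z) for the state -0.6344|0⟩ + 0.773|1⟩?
(-0.9808, 0, -0.1951)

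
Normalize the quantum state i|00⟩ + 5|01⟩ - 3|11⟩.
0.169i|00⟩ + 0.8452|01⟩ - 0.5071|11⟩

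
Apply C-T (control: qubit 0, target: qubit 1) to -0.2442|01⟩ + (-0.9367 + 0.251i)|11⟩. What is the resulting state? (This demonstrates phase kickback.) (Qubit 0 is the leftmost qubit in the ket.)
-0.2442|01⟩ + (-0.8398 - 0.4849i)|11⟩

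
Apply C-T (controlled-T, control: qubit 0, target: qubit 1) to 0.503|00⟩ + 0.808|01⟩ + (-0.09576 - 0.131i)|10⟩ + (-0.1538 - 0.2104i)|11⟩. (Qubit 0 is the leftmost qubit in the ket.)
0.503|00⟩ + 0.808|01⟩ + (-0.09576 - 0.131i)|10⟩ + (0.04002 - 0.2575i)|11⟩

C-T leaves the control-|0⟩ kets |00⟩, |01⟩ unchanged and applies T to qubit 1 on the control-|1⟩ pair (|10⟩, |11⟩).
T = [[1, 0], [0, (1/√2 + (1/√2)i)]].
With a = amp(|10⟩) = (-0.09576 - 0.131i) and b = amp(|11⟩) = (-0.1538 - 0.2104i):
new amp(|10⟩) = (1)·a = (-0.09576 - 0.131i)
new amp(|11⟩) = (1/√2 + (1/√2)i)·b = (0.04002 - 0.2575i)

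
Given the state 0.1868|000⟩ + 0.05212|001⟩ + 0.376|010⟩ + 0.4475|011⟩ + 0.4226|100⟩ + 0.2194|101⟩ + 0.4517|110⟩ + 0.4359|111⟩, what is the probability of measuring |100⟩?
0.1786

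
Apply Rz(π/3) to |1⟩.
(0.866 + (1/2)i)|1⟩

Rz(π/3) = [[e^(−iθ/2), 0], [0, e^(iθ/2)]] with e^(±iθ/2) = cos(θ/2) ± i·sin(θ/2); θ = π/3, cos(θ/2) ≈ 0.866025, sin(θ/2) ≈ 0.5.
With a = amp(|0⟩) = 0 and b = amp(|1⟩) = 1:
new amp(|0⟩) = (0.866025 - 0.5i)·a = 0
new amp(|1⟩) = (0.866025 + 0.5i)·b = (0.866 + (1/2)i)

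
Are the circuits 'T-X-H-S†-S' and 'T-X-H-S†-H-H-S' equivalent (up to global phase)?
Yes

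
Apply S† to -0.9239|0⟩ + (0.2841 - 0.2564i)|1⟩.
-0.9239|0⟩ + (-0.2564 - 0.2841i)|1⟩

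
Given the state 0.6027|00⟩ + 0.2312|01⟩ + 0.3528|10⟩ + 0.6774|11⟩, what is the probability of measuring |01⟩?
0.05345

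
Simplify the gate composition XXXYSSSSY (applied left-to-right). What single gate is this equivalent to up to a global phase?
X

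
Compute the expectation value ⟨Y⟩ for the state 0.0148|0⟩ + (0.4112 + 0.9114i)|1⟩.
0.02698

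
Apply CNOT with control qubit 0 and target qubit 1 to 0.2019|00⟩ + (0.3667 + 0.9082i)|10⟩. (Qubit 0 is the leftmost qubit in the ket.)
0.2019|00⟩ + (0.3667 + 0.9082i)|11⟩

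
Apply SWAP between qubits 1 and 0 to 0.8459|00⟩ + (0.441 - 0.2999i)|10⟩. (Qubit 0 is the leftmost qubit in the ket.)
0.8459|00⟩ + (0.441 - 0.2999i)|01⟩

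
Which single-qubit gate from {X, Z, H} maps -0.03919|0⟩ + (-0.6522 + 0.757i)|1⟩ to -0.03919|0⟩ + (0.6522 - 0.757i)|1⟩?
Z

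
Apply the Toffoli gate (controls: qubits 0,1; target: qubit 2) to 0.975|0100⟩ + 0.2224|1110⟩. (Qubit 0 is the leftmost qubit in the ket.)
0.975|0100⟩ + 0.2224|1100⟩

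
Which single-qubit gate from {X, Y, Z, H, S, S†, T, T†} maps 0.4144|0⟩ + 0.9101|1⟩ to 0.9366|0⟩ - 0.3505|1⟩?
H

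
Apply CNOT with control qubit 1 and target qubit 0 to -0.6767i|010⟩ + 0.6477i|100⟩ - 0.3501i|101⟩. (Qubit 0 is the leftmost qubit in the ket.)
0.6477i|100⟩ - 0.3501i|101⟩ - 0.6767i|110⟩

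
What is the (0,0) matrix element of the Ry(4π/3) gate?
-1/2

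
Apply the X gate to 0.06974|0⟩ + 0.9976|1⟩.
0.9976|0⟩ + 0.06974|1⟩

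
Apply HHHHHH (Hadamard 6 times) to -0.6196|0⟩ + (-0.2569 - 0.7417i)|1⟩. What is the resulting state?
-0.6196|0⟩ + (-0.2569 - 0.7417i)|1⟩

H² = I, so an even number of Hadamards cancels: H^6 = I and the state is unchanged.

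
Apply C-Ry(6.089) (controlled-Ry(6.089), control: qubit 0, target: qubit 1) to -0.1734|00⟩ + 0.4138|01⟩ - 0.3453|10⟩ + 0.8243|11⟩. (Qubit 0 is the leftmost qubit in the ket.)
-0.1734|00⟩ + 0.4138|01⟩ + 0.2638|10⟩ - 0.8539|11⟩

C-Ry(6.089) leaves the control-|0⟩ kets |00⟩, |01⟩ unchanged and applies Ry(6.089) to qubit 1 on the control-|1⟩ pair (|10⟩, |11⟩).
Ry(6.089) = [[cos(θ/2), −sin(θ/2)], [sin(θ/2), cos(θ/2)]]; θ = 6.089, cos(θ/2) ≈ -0.99529, sin(θ/2) ≈ 0.0969402.
With a = amp(|10⟩) = -0.3453 and b = amp(|11⟩) = 0.8243:
new amp(|10⟩) = (-0.99529)·a + (-0.0969402)·b = 0.2638
new amp(|11⟩) = (0.0969402)·a + (-0.99529)·b = -0.8539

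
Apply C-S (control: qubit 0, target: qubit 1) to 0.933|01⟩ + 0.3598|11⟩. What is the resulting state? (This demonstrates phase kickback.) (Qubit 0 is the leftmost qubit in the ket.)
0.933|01⟩ + 0.3598i|11⟩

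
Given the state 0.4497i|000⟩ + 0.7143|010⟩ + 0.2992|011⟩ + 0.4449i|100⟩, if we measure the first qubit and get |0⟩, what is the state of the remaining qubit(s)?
0.5022i|00⟩ + 0.7976|10⟩ + 0.3341|11⟩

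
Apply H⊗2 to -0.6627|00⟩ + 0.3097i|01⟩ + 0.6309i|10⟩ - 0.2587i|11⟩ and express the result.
(-0.3314 + 0.341i)|00⟩ + (-0.3314 + 0.29i)|01⟩ + (-0.3314 - 0.03125i)|10⟩ + (-0.3314 - 0.5997i)|11⟩

H⊗2 gives amp(|y⟩) = (1/2) Σ_x (−1)^(x·y) amp(|x⟩), where x·y is the number of positions in which both x and y have a 1.
|00⟩: (-0.6627 + 0.3097i + 0.6309i - 0.2587i)/2 = (-0.3314 + 0.341i)
|01⟩: (-0.6627 - 0.3097i + 0.6309i + 0.2587i)/2 = (-0.3314 + 0.29i)
|10⟩: (-0.6627 + 0.3097i - 0.6309i + 0.2587i)/2 = (-0.3314 - 0.03125i)
|11⟩: (-0.6627 - 0.3097i - 0.6309i - 0.2587i)/2 = (-0.3314 - 0.5997i)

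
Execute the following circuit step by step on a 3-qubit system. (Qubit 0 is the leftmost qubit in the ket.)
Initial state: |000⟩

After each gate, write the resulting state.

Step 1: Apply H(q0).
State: 1/√2|000⟩ + 1/√2|100⟩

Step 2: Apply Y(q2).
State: (1/√2)i|001⟩ + (1/√2)i|101⟩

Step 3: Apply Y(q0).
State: 1/√2|001⟩ - 1/√2|101⟩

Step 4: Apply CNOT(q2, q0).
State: -1/√2|001⟩ + 1/√2|101⟩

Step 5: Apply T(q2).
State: (-1/2 - (1/2)i)|001⟩ + (1/2 + (1/2)i)|101⟩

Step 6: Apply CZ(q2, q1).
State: (-1/2 - (1/2)i)|001⟩ + (1/2 + (1/2)i)|101⟩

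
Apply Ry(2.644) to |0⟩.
0.2462|0⟩ + 0.9692|1⟩

Ry(2.644) = [[cos(θ/2), −sin(θ/2)], [sin(θ/2), cos(θ/2)]]; θ = 2.644, cos(θ/2) ≈ 0.246238, sin(θ/2) ≈ 0.96921.
With a = amp(|0⟩) = 1 and b = amp(|1⟩) = 0:
new amp(|0⟩) = (0.246238)·a + (-0.96921)·b = 0.2462
new amp(|1⟩) = (0.96921)·a + (0.246238)·b = 0.9692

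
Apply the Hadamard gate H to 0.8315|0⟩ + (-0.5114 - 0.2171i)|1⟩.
(0.2263 - 0.1535i)|0⟩ + (0.9496 + 0.1535i)|1⟩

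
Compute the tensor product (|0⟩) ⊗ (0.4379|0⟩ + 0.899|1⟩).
0.4379|00⟩ + 0.899|01⟩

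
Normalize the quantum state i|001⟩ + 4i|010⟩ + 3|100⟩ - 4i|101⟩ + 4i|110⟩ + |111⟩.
0.1302i|001⟩ + 0.5208i|010⟩ + 0.3906|100⟩ - 0.5208i|101⟩ + 0.5208i|110⟩ + 0.1302|111⟩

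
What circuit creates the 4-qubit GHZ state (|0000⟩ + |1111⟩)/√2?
H(q0) → CNOT(q0,q1) → CNOT(q0,q2) → CNOT(q0,q3)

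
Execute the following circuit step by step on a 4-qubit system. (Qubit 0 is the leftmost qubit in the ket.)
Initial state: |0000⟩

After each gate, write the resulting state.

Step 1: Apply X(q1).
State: |0100⟩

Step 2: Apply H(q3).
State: 1/√2|0100⟩ + 1/√2|0101⟩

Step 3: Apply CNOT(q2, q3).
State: 1/√2|0100⟩ + 1/√2|0101⟩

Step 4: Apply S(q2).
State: 1/√2|0100⟩ + 1/√2|0101⟩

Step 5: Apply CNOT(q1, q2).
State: 1/√2|0110⟩ + 1/√2|0111⟩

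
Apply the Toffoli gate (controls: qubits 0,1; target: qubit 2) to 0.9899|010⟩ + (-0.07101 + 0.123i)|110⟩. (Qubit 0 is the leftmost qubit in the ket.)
0.9899|010⟩ + (-0.07101 + 0.123i)|111⟩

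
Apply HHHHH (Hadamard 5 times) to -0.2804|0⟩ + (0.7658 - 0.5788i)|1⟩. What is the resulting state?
(0.3432 - 0.4093i)|0⟩ + (-0.7398 + 0.4093i)|1⟩

H² = I, so H^5 = H: a single Hadamard. With (a, b) = (-0.2804, (0.7658 - 0.5788i)), H gives ((a + b)/√2, (a − b)/√2) = ((0.3432 - 0.4093i), (-0.7398 + 0.4093i)).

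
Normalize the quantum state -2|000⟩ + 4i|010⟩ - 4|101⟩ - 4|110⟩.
-0.2774|000⟩ + 0.5547i|010⟩ - 0.5547|101⟩ - 0.5547|110⟩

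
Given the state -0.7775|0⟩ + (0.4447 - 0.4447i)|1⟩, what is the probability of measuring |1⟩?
0.3955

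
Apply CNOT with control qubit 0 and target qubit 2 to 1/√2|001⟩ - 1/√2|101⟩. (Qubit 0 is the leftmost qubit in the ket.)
1/√2|001⟩ - 1/√2|100⟩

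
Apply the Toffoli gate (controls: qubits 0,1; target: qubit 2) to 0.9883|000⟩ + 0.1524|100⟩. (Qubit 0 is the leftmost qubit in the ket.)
0.9883|000⟩ + 0.1524|100⟩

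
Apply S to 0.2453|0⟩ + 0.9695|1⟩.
0.2453|0⟩ + 0.9695i|1⟩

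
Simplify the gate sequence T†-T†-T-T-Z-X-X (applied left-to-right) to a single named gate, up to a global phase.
Z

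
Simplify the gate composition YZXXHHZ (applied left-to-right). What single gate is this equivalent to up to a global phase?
Y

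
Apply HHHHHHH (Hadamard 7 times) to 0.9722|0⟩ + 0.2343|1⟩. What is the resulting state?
0.8531|0⟩ + 0.5218|1⟩

H² = I, so H^7 = H: a single Hadamard. With (a, b) = (0.9722, 0.2343), H gives ((a + b)/√2, (a − b)/√2) = (0.8531, 0.5218).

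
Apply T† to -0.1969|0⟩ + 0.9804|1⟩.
-0.1969|0⟩ + (0.6932 - 0.6932i)|1⟩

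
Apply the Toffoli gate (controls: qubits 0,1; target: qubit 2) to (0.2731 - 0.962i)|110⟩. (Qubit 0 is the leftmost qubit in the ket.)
(0.2731 - 0.962i)|111⟩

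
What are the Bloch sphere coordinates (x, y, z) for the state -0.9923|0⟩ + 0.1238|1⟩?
(-0.2457, 0, 0.9693)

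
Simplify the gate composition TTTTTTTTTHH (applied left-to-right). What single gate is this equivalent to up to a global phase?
T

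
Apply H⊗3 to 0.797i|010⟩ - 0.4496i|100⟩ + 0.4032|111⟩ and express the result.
(0.1426 + 0.1228i)|000⟩ + (-0.1426 + 0.1228i)|001⟩ + (-0.1426 - 0.4407i)|010⟩ + (0.1426 - 0.4407i)|011⟩ + (-0.1426 + 0.4407i)|100⟩ + (0.1426 + 0.4407i)|101⟩ + (0.1426 - 0.1228i)|110⟩ + (-0.1426 - 0.1228i)|111⟩

H⊗3 gives amp(|y⟩) = (1/2√2) Σ_x (−1)^(x·y) amp(|x⟩), where x·y is the number of positions in which both x and y have a 1.
|000⟩: (0.797i - 0.4496i + 0.4032)/(2√2) = (0.1426 + 0.1228i)
|001⟩: (0.797i - 0.4496i - 0.4032)/(2√2) = (-0.1426 + 0.1228i)
|010⟩: (-0.797i - 0.4496i - 0.4032)/(2√2) = (-0.1426 - 0.4407i)
|011⟩: (-0.797i - 0.4496i + 0.4032)/(2√2) = (0.1426 - 0.4407i)
|100⟩: (0.797i + 0.4496i - 0.4032)/(2√2) = (-0.1426 + 0.4407i)
|101⟩: (0.797i + 0.4496i + 0.4032)/(2√2) = (0.1426 + 0.4407i)
|110⟩: (-0.797i + 0.4496i + 0.4032)/(2√2) = (0.1426 - 0.1228i)
|111⟩: (-0.797i + 0.4496i - 0.4032)/(2√2) = (-0.1426 - 0.1228i)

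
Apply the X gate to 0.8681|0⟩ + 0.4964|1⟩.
0.4964|0⟩ + 0.8681|1⟩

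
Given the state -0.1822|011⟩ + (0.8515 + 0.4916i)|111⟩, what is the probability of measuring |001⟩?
0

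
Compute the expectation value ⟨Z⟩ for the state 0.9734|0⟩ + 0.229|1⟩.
0.8951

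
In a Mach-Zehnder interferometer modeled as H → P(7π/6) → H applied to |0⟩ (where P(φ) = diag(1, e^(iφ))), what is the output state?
(0.06699 - 0.25i)|0⟩ + (0.933 + 0.25i)|1⟩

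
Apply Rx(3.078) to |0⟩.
0.03179|0⟩ - 0.9995i|1⟩

Rx(3.078) = [[cos(θ/2), −i·sin(θ/2)], [−i·sin(θ/2), cos(θ/2)]]; θ = 3.078, cos(θ/2) ≈ 0.031791, sin(θ/2) ≈ 0.999495.
With a = amp(|0⟩) = 1 and b = amp(|1⟩) = 0:
new amp(|0⟩) = (0.031791)·a + (-0.999495i)·b = 0.03179
new amp(|1⟩) = (-0.999495i)·a + (0.031791)·b = -0.9995i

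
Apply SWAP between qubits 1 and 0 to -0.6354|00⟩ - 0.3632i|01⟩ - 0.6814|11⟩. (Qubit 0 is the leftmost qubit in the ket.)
-0.6354|00⟩ - 0.3632i|10⟩ - 0.6814|11⟩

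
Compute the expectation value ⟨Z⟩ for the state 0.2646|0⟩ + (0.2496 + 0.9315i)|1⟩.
-0.86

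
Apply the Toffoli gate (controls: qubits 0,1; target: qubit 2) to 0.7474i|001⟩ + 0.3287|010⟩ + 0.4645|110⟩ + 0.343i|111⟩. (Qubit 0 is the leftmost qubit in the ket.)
0.7474i|001⟩ + 0.3287|010⟩ + 0.343i|110⟩ + 0.4645|111⟩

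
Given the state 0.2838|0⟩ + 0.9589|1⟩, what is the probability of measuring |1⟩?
0.9195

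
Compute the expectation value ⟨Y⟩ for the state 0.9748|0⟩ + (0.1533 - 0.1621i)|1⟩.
-0.316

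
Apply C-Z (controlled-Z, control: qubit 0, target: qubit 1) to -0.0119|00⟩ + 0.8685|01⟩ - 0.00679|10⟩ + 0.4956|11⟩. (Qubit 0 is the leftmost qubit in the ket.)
-0.0119|00⟩ + 0.8685|01⟩ - 0.00679|10⟩ - 0.4956|11⟩

C-Z leaves the control-|0⟩ kets |00⟩, |01⟩ unchanged and applies Z to qubit 1 on the control-|1⟩ pair (|10⟩, |11⟩).
Z = [[1, 0], [0, -1]].
With a = amp(|10⟩) = -0.00679 and b = amp(|11⟩) = 0.4956:
new amp(|10⟩) = (1)·a = -0.00679
new amp(|11⟩) = (-1)·b = -0.4956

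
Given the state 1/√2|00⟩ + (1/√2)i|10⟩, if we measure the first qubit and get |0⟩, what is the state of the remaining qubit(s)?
|0⟩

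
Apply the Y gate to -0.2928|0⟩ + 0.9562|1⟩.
-0.9562i|0⟩ - 0.2928i|1⟩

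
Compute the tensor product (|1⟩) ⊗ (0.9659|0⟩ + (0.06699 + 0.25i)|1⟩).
0.9659|10⟩ + (0.06699 + 0.25i)|11⟩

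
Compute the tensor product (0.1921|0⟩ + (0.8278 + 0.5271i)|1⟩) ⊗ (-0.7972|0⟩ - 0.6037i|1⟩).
-0.1531|00⟩ - 0.116i|01⟩ + (-0.6599 - 0.4202i)|10⟩ + (0.3182 - 0.4997i)|11⟩

amp(|b₁b₂…⟩) = product of the factor amplitudes for bits b₁, b₂, …; only kets whose every factor amplitude is nonzero survive.
|00⟩: (0.1921)(-0.7972) = -0.1531
|01⟩: (0.1921)(-0.6037i) = -0.116i
|10⟩: (0.8278 + 0.5271i)(-0.7972) = (-0.6599 - 0.4202i)
|11⟩: (0.8278 + 0.5271i)(-0.6037i) = (0.3182 - 0.4997i)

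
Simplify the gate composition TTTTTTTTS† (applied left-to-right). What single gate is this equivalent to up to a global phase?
S†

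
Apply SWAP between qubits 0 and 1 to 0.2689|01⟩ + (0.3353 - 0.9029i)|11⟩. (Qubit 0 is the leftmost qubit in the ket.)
0.2689|10⟩ + (0.3353 - 0.9029i)|11⟩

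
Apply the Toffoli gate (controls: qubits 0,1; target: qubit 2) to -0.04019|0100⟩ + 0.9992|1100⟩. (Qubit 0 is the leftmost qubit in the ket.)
-0.04019|0100⟩ + 0.9992|1110⟩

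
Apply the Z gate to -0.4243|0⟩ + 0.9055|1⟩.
-0.4243|0⟩ - 0.9055|1⟩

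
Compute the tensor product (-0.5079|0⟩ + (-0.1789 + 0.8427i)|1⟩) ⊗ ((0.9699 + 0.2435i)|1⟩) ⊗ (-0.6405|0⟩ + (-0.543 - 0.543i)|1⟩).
(0.3155 + 0.07921i)|010⟩ + (0.2003 + 0.3346i)|011⟩ + (0.2426 - 0.4956i)|110⟩ + (0.6258 - 0.2145i)|111⟩

amp(|b₁b₂…⟩) = product of the factor amplitudes for bits b₁, b₂, …; only kets whose every factor amplitude is nonzero survive.
|010⟩: (-0.5079)(0.9699 + 0.2435i)(-0.6405) = (0.3155 + 0.07921i)
|011⟩: (-0.5079)(0.9699 + 0.2435i)(-0.543 - 0.543i) = (0.2003 + 0.3346i)
|110⟩: (-0.1789 + 0.8427i)(0.9699 + 0.2435i)(-0.6405) = (0.2426 - 0.4956i)
|111⟩: (-0.1789 + 0.8427i)(0.9699 + 0.2435i)(-0.543 - 0.543i) = (0.6258 - 0.2145i)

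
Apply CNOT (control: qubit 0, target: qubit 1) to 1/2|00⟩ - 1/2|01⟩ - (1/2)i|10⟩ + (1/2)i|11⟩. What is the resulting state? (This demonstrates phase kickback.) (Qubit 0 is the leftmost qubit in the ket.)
1/2|00⟩ - 1/2|01⟩ + (1/2)i|10⟩ - (1/2)i|11⟩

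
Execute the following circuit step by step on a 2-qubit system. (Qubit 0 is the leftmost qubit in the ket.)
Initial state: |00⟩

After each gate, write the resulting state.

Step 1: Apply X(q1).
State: |01⟩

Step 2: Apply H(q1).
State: 1/√2|00⟩ - 1/√2|01⟩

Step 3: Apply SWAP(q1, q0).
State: 1/√2|00⟩ - 1/√2|10⟩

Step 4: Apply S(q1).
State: 1/√2|00⟩ - 1/√2|10⟩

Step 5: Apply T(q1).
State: 1/√2|00⟩ - 1/√2|10⟩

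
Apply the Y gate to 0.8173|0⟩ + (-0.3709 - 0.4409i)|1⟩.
(-0.4409 + 0.3709i)|0⟩ + 0.8173i|1⟩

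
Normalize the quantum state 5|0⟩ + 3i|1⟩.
0.8575|0⟩ + 0.5145i|1⟩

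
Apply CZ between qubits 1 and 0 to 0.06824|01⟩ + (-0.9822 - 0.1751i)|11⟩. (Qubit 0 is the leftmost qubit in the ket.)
0.06824|01⟩ + (0.9822 + 0.1751i)|11⟩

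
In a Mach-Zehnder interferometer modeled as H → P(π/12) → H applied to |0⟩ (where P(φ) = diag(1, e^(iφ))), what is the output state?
(0.983 + 0.1294i)|0⟩ + (0.01704 - 0.1294i)|1⟩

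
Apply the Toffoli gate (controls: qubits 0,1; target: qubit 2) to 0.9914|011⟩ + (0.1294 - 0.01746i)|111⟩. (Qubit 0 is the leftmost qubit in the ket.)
0.9914|011⟩ + (0.1294 - 0.01746i)|110⟩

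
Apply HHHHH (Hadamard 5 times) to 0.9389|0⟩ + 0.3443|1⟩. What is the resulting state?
0.9074|0⟩ + 0.4204|1⟩

H² = I, so H^5 = H: a single Hadamard. With (a, b) = (0.9389, 0.3443), H gives ((a + b)/√2, (a − b)/√2) = (0.9074, 0.4204).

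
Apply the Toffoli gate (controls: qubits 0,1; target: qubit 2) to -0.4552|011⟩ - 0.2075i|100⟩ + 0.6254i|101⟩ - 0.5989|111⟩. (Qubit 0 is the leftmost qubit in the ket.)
-0.4552|011⟩ - 0.2075i|100⟩ + 0.6254i|101⟩ - 0.5989|110⟩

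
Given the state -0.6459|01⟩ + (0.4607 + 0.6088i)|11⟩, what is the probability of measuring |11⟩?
0.5829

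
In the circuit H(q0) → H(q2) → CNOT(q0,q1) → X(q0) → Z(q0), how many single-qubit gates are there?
4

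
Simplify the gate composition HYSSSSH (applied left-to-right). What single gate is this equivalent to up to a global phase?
Y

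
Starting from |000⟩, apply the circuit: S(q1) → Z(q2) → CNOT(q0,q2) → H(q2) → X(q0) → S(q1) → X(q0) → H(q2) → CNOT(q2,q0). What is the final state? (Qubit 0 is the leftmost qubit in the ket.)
|000⟩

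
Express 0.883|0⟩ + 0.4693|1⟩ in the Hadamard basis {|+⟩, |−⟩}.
0.9562|+⟩ + 0.2925|−⟩

With |ψ⟩ = α|0⟩ + β|1⟩, the Hadamard-basis coefficients are ⟨+|ψ⟩ = (α + β)/√2 and ⟨−|ψ⟩ = (α − β)/√2.
Here α = 0.883, β = 0.4693: (α + β)/√2 = 0.9562, (α − β)/√2 = 0.2925.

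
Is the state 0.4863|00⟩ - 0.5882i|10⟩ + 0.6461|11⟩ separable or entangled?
Entangled

Writing the state as a|00⟩ + b|01⟩ + c|10⟩ + d|11⟩, it is a product state iff ad − bc = 0.
Here (a, b, c, d) = (0.4863, 0, -0.5882i, 0.6461): ad − bc = (0.4863)(0.6461) − (0)(-0.5882i) = 0.3142 ≠ 0, so the state is entangled.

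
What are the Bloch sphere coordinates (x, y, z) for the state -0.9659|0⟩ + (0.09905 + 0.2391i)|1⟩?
(-0.1913, -0.4619, 0.866)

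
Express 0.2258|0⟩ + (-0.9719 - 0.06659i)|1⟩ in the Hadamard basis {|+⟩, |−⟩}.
(-0.5276 - 0.04709i)|+⟩ + (0.8469 + 0.04709i)|−⟩

With |ψ⟩ = α|0⟩ + β|1⟩, the Hadamard-basis coefficients are ⟨+|ψ⟩ = (α + β)/√2 and ⟨−|ψ⟩ = (α − β)/√2.
Here α = 0.2258, β = (-0.9719 - 0.06659i): (α + β)/√2 = (-0.5276 - 0.04709i), (α − β)/√2 = (0.8469 + 0.04709i).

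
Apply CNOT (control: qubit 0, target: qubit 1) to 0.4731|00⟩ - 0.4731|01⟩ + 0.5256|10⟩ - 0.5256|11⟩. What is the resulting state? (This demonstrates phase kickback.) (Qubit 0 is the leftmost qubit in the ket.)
0.4731|00⟩ - 0.4731|01⟩ - 0.5256|10⟩ + 0.5256|11⟩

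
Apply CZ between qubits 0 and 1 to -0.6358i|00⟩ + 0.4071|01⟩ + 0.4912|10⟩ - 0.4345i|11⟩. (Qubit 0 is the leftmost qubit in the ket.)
-0.6358i|00⟩ + 0.4071|01⟩ + 0.4912|10⟩ + 0.4345i|11⟩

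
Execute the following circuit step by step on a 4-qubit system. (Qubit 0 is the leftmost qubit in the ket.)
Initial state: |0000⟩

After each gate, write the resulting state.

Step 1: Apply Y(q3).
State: i|0001⟩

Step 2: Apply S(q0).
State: i|0001⟩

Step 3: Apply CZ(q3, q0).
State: i|0001⟩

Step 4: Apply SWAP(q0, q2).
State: i|0001⟩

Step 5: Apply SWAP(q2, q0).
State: i|0001⟩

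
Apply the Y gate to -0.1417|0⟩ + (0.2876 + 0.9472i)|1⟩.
(0.9472 - 0.2876i)|0⟩ - 0.1417i|1⟩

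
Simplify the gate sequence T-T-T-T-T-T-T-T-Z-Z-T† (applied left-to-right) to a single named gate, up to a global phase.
T†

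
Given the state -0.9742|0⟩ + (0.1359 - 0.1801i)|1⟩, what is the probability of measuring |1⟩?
0.0509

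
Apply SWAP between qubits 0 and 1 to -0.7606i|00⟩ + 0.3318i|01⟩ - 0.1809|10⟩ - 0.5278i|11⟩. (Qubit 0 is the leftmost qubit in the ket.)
-0.7606i|00⟩ - 0.1809|01⟩ + 0.3318i|10⟩ - 0.5278i|11⟩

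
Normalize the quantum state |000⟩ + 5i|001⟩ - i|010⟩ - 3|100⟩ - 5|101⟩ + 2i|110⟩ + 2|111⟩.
0.1204|000⟩ + 0.6019i|001⟩ - 0.1204i|010⟩ - 0.3612|100⟩ - 0.6019|101⟩ + 0.2408i|110⟩ + 0.2408|111⟩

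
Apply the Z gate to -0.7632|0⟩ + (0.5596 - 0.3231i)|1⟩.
-0.7632|0⟩ + (-0.5596 + 0.3231i)|1⟩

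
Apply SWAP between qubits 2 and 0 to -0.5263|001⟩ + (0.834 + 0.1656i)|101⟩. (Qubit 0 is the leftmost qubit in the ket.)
-0.5263|100⟩ + (0.834 + 0.1656i)|101⟩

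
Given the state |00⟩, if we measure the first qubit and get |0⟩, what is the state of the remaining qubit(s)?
|0⟩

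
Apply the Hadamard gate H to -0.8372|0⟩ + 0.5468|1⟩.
-0.2053|0⟩ - 0.9786|1⟩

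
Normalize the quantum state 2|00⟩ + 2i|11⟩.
1/√2|00⟩ + (1/√2)i|11⟩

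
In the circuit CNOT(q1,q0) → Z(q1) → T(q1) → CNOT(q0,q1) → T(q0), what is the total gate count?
5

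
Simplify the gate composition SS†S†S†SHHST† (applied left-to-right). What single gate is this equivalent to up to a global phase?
T†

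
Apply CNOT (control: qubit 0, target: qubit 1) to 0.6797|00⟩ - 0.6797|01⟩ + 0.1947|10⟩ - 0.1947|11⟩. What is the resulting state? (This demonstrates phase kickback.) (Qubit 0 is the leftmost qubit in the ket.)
0.6797|00⟩ - 0.6797|01⟩ - 0.1947|10⟩ + 0.1947|11⟩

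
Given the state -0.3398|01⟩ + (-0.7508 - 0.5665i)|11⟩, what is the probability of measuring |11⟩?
0.8846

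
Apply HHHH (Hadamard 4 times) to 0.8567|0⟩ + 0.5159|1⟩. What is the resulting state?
0.8567|0⟩ + 0.5159|1⟩

H² = I, so an even number of Hadamards cancels: H^4 = I and the state is unchanged.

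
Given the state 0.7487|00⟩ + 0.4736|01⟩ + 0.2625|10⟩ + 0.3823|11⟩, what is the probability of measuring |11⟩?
0.1462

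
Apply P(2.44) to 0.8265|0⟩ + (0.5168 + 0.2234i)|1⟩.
0.8265|0⟩ + (-0.5389 + 0.1629i)|1⟩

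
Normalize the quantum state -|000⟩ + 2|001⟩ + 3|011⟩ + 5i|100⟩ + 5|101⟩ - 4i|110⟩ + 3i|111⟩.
-0.106|000⟩ + 0.212|001⟩ + 0.318|011⟩ + 0.53i|100⟩ + 0.53|101⟩ - 0.424i|110⟩ + 0.318i|111⟩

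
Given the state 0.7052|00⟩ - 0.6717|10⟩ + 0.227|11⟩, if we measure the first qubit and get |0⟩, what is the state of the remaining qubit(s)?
|0⟩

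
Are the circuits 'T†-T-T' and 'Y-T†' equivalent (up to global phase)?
No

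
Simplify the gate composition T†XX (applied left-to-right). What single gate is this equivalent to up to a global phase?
T†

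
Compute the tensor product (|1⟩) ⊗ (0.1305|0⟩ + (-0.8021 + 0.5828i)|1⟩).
0.1305|10⟩ + (-0.8021 + 0.5828i)|11⟩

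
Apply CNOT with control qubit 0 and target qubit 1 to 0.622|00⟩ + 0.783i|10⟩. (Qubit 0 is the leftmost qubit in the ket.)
0.622|00⟩ + 0.783i|11⟩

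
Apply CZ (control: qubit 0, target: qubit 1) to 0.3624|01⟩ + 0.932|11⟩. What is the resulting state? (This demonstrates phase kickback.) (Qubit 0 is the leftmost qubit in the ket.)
0.3624|01⟩ - 0.932|11⟩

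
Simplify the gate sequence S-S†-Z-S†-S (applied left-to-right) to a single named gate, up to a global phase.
Z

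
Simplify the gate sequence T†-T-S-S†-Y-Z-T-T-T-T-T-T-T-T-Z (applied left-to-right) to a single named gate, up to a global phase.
Y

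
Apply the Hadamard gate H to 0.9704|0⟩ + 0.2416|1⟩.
0.857|0⟩ + 0.5153|1⟩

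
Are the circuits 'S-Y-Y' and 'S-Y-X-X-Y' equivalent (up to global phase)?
Yes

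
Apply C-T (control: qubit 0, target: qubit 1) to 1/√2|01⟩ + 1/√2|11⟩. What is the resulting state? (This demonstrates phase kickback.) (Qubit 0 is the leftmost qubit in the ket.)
1/√2|01⟩ + (1/2 + (1/2)i)|11⟩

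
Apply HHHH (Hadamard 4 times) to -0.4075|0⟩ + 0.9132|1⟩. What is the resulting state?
-0.4075|0⟩ + 0.9132|1⟩

H² = I, so an even number of Hadamards cancels: H^4 = I and the state is unchanged.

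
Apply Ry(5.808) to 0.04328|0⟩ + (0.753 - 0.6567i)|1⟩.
(-0.2193 + 0.1546i)|0⟩ + (-0.7217 + 0.6383i)|1⟩

Ry(5.808) = [[cos(θ/2), −sin(θ/2)], [sin(θ/2), cos(θ/2)]]; θ = 5.808, cos(θ/2) ≈ -0.971907, sin(θ/2) ≈ 0.235364.
With a = amp(|0⟩) = 0.04328 and b = amp(|1⟩) = (0.753 - 0.6567i):
new amp(|0⟩) = (-0.971907)·a + (-0.235364)·b = (-0.2193 + 0.1546i)
new amp(|1⟩) = (0.235364)·a + (-0.971907)·b = (-0.7217 + 0.6383i)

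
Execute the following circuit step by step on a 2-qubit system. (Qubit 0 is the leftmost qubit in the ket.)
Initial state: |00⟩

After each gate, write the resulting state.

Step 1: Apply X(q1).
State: |01⟩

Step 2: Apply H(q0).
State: 1/√2|01⟩ + 1/√2|11⟩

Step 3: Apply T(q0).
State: 1/√2|01⟩ + (1/2 + (1/2)i)|11⟩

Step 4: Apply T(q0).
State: 1/√2|01⟩ + (1/√2)i|11⟩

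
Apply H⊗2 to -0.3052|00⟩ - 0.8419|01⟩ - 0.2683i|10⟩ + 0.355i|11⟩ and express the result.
(-0.5736 + 0.04335i)|00⟩ + (0.2684 - 0.3117i)|01⟩ + (-0.5736 - 0.04335i)|10⟩ + (0.2684 + 0.3117i)|11⟩

H⊗2 gives amp(|y⟩) = (1/2) Σ_x (−1)^(x·y) amp(|x⟩), where x·y is the number of positions in which both x and y have a 1.
|00⟩: (-0.3052 - 0.8419 - 0.2683i + 0.355i)/2 = (-0.5736 + 0.04335i)
|01⟩: (-0.3052 + 0.8419 - 0.2683i - 0.355i)/2 = (0.2684 - 0.3117i)
|10⟩: (-0.3052 - 0.8419 + 0.2683i - 0.355i)/2 = (-0.5736 - 0.04335i)
|11⟩: (-0.3052 + 0.8419 + 0.2683i + 0.355i)/2 = (0.2684 + 0.3117i)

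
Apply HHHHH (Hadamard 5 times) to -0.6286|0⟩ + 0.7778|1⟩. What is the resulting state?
0.1055|0⟩ - 0.9945|1⟩

H² = I, so H^5 = H: a single Hadamard. With (a, b) = (-0.6286, 0.7778), H gives ((a + b)/√2, (a − b)/√2) = (0.1055, -0.9945).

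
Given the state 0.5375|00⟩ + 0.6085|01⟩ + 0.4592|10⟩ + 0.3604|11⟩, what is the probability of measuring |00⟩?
0.2889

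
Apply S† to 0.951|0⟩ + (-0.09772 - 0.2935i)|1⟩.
0.951|0⟩ + (-0.2935 + 0.09772i)|1⟩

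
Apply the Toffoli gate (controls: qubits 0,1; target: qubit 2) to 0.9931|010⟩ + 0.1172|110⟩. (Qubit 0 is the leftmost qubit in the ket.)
0.9931|010⟩ + 0.1172|111⟩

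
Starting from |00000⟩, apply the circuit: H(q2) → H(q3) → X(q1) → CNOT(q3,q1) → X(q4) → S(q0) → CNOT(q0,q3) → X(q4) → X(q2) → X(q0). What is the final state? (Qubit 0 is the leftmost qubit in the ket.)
1/2|10010⟩ + 1/2|10110⟩ + 1/2|11000⟩ + 1/2|11100⟩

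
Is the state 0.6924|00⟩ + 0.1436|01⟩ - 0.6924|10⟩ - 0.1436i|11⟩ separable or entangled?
Entangled

Writing the state as a|00⟩ + b|01⟩ + c|10⟩ + d|11⟩, it is a product state iff ad − bc = 0.
Here (a, b, c, d) = (0.6924, 0.1436, -0.6924, -0.1436i): ad − bc = (0.6924)(-0.1436i) − (0.1436)(-0.6924) = (0.09943 - 0.09943i) ≠ 0, so the state is entangled.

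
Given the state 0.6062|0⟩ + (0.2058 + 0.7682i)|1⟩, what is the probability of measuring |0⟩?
0.3675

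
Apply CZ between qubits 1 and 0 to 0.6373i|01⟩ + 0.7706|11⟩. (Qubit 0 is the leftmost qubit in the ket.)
0.6373i|01⟩ - 0.7706|11⟩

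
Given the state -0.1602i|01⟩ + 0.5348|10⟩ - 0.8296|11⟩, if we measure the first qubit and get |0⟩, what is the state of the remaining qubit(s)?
-i|1⟩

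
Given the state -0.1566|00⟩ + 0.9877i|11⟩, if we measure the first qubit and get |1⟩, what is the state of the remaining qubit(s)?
i|1⟩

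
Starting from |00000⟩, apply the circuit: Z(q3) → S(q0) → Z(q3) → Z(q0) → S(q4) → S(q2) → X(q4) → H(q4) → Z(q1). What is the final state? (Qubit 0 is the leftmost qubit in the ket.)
1/√2|00000⟩ - 1/√2|00001⟩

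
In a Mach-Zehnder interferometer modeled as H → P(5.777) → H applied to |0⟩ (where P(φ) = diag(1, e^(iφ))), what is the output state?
(0.9373 - 0.2424i)|0⟩ + (0.0627 + 0.2424i)|1⟩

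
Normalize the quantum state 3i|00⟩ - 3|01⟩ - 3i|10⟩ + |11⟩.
0.5669i|00⟩ - 0.5669|01⟩ - 0.5669i|10⟩ + 0.189|11⟩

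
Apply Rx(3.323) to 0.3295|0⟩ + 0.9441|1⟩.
(-0.02985 - 0.9402i)|0⟩ + (-0.08552 - 0.3281i)|1⟩

Rx(3.323) = [[cos(θ/2), −i·sin(θ/2)], [−i·sin(θ/2), cos(θ/2)]]; θ = 3.323, cos(θ/2) ≈ -0.0905794, sin(θ/2) ≈ 0.995889.
With a = amp(|0⟩) = 0.3295 and b = amp(|1⟩) = 0.9441:
new amp(|0⟩) = (-0.0905794)·a + (-0.995889i)·b = (-0.02985 - 0.9402i)
new amp(|1⟩) = (-0.995889i)·a + (-0.0905794)·b = (-0.08552 - 0.3281i)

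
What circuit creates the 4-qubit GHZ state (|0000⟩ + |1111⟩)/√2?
H(q0) → CNOT(q0,q1) → CNOT(q0,q2) → CNOT(q0,q3)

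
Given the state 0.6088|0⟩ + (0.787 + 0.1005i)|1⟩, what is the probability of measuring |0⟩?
0.3706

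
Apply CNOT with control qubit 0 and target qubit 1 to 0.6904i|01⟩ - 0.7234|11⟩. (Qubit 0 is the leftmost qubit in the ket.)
0.6904i|01⟩ - 0.7234|10⟩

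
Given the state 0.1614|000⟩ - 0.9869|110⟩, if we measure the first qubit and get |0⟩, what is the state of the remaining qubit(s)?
|00⟩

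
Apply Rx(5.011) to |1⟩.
-0.5941i|0⟩ - 0.8044|1⟩

Rx(5.011) = [[cos(θ/2), −i·sin(θ/2)], [−i·sin(θ/2), cos(θ/2)]]; θ = 5.011, cos(θ/2) ≈ -0.804423, sin(θ/2) ≈ 0.594057.
With a = amp(|0⟩) = 0 and b = amp(|1⟩) = 1:
new amp(|0⟩) = (-0.804423)·a + (-0.594057i)·b = -0.5941i
new amp(|1⟩) = (-0.594057i)·a + (-0.804423)·b = -0.8044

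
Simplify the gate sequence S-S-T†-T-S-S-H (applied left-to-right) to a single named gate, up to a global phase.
H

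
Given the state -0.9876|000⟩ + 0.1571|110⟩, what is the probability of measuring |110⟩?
0.02468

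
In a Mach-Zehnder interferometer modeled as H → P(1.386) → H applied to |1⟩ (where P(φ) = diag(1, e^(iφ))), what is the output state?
(0.4081 - 0.4915i)|0⟩ + (0.5919 + 0.4915i)|1⟩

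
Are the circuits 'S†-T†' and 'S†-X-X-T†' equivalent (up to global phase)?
Yes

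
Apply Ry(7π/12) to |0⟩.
0.6088|0⟩ + 0.7934|1⟩

Ry(7π/12) = [[cos(θ/2), −sin(θ/2)], [sin(θ/2), cos(θ/2)]]; θ = 7π/12, cos(θ/2) ≈ 0.608761, sin(θ/2) ≈ 0.793353.
With a = amp(|0⟩) = 1 and b = amp(|1⟩) = 0:
new amp(|0⟩) = (0.608761)·a + (-0.793353)·b = 0.6088
new amp(|1⟩) = (0.793353)·a + (0.608761)·b = 0.7934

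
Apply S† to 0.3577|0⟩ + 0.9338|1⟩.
0.3577|0⟩ - 0.9338i|1⟩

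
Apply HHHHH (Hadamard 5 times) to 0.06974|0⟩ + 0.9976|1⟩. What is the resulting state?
0.7547|0⟩ - 0.6561|1⟩

H² = I, so H^5 = H: a single Hadamard. With (a, b) = (0.06974, 0.9976), H gives ((a + b)/√2, (a − b)/√2) = (0.7547, -0.6561).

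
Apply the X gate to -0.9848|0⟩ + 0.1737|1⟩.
0.1737|0⟩ - 0.9848|1⟩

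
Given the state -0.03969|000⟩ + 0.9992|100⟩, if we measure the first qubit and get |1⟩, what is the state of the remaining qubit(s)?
|00⟩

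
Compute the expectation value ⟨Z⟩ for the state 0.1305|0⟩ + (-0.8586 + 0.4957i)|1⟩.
-0.9659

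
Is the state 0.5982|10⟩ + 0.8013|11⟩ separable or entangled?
Separable

Writing the state as a|00⟩ + b|01⟩ + c|10⟩ + d|11⟩, it is a product state iff ad − bc = 0.
Here (a, b, c, d) = (0, 0, 0.5982, 0.8013): ad − bc = (0)(0.8013) − (0)(0.5982) = 0, so the state is separable.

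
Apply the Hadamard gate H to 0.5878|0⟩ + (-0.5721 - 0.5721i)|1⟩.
(0.0111 - 0.4045i)|0⟩ + (0.8202 + 0.4045i)|1⟩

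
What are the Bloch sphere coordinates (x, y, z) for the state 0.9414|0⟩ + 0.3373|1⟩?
(0.6351, 0, 0.7725)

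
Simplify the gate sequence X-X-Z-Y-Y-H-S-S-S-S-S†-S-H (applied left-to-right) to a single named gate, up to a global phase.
Z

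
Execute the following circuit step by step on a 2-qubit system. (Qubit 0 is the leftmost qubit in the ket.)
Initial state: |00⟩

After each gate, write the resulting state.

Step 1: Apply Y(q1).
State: i|01⟩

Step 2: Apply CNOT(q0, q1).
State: i|01⟩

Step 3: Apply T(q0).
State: i|01⟩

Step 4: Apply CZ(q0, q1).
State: i|01⟩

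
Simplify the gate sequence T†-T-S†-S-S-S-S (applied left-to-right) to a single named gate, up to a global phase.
S†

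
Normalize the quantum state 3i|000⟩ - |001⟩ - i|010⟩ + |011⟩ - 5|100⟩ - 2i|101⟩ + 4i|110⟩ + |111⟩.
0.3939i|000⟩ - 0.1313|001⟩ - 0.1313i|010⟩ + 0.1313|011⟩ - 0.6565|100⟩ - 0.2626i|101⟩ + 0.5252i|110⟩ + 0.1313|111⟩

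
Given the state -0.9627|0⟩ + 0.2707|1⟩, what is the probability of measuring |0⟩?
0.9268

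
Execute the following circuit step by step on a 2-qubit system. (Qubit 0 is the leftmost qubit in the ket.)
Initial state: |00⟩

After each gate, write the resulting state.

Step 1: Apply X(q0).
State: |10⟩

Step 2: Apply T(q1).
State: |10⟩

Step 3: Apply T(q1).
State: |10⟩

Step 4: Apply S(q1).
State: |10⟩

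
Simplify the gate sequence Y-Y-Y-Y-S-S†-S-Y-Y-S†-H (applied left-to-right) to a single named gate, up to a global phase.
H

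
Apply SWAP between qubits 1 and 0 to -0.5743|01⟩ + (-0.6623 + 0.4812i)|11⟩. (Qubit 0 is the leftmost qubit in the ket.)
-0.5743|10⟩ + (-0.6623 + 0.4812i)|11⟩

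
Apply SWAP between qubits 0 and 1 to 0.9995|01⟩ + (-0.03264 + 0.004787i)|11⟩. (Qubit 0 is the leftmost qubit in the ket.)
0.9995|10⟩ + (-0.03264 + 0.004787i)|11⟩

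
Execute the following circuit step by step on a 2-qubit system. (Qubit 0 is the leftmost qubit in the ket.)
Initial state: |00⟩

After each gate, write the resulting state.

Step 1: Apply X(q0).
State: |10⟩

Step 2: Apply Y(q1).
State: i|11⟩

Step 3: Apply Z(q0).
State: -i|11⟩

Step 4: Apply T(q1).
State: (1/√2 - (1/√2)i)|11⟩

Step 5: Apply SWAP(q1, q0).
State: (1/√2 - (1/√2)i)|11⟩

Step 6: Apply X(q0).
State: (1/√2 - (1/√2)i)|01⟩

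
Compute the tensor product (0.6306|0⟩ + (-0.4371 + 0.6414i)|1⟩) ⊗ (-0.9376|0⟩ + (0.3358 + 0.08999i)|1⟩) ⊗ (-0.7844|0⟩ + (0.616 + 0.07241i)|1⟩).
0.4638|000⟩ + (-0.3642 - 0.04281i)|001⟩ + (-0.1661 - 0.04451i)|010⟩ + (0.1263 + 0.05029i)|011⟩ + (-0.3215 + 0.4717i)|100⟩ + (0.296 - 0.3408i)|101⟩ + (0.1604 - 0.1381i)|110⟩ + (-0.1387 + 0.09364i)|111⟩

amp(|b₁b₂…⟩) = product of the factor amplitudes for bits b₁, b₂, …; only kets whose every factor amplitude is nonzero survive.
|000⟩: (0.6306)(-0.9376)(-0.7844) = 0.4638
|001⟩: (0.6306)(-0.9376)(0.616 + 0.07241i) = (-0.3642 - 0.04281i)
|010⟩: (0.6306)(0.3358 + 0.08999i)(-0.7844) = (-0.1661 - 0.04451i)
|011⟩: (0.6306)(0.3358 + 0.08999i)(0.616 + 0.07241i) = (0.1263 + 0.05029i)
|100⟩: (-0.4371 + 0.6414i)(-0.9376)(-0.7844) = (-0.3215 + 0.4717i)
|101⟩: (-0.4371 + 0.6414i)(-0.9376)(0.616 + 0.07241i) = (0.296 - 0.3408i)
|110⟩: (-0.4371 + 0.6414i)(0.3358 + 0.08999i)(-0.7844) = (0.1604 - 0.1381i)
|111⟩: (-0.4371 + 0.6414i)(0.3358 + 0.08999i)(0.616 + 0.07241i) = (-0.1387 + 0.09364i)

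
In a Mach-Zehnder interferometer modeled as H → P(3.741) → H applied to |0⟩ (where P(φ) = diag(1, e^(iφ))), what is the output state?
(0.08716 - 0.2821i)|0⟩ + (0.9128 + 0.2821i)|1⟩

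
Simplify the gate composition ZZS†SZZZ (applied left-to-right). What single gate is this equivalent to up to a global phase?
Z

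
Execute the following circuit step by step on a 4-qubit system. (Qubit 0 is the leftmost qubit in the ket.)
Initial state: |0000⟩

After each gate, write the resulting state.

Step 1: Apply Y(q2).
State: i|0010⟩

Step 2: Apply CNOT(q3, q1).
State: i|0010⟩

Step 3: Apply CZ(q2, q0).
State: i|0010⟩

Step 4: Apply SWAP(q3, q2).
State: i|0001⟩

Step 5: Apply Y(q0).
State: -|1001⟩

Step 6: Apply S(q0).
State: -i|1001⟩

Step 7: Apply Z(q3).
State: i|1001⟩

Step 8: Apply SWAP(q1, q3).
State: i|1100⟩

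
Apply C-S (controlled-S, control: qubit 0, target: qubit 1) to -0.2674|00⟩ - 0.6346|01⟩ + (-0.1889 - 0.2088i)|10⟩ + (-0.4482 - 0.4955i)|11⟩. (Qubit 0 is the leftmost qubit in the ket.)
-0.2674|00⟩ - 0.6346|01⟩ + (-0.1889 - 0.2088i)|10⟩ + (0.4955 - 0.4482i)|11⟩

C-S leaves the control-|0⟩ kets |00⟩, |01⟩ unchanged and applies S to qubit 1 on the control-|1⟩ pair (|10⟩, |11⟩).
S = [[1, 0], [0, i]].
With a = amp(|10⟩) = (-0.1889 - 0.2088i) and b = amp(|11⟩) = (-0.4482 - 0.4955i):
new amp(|10⟩) = (1)·a = (-0.1889 - 0.2088i)
new amp(|11⟩) = (i)·b = (0.4955 - 0.4482i)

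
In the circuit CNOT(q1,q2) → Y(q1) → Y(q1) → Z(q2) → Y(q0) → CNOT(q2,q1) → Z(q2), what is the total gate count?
7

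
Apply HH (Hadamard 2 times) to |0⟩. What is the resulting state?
|0⟩

H² = I, so an even number of Hadamards cancels: H^2 = I and the state is unchanged.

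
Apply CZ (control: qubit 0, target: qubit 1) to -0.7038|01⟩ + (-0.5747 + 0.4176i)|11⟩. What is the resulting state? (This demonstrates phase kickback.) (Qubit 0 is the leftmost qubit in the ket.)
-0.7038|01⟩ + (0.5747 - 0.4176i)|11⟩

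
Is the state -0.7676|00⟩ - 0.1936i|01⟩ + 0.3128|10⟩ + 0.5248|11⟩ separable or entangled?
Entangled

Writing the state as a|00⟩ + b|01⟩ + c|10⟩ + d|11⟩, it is a product state iff ad − bc = 0.
Here (a, b, c, d) = (-0.7676, -0.1936i, 0.3128, 0.5248): ad − bc = (-0.7676)(0.5248) − (-0.1936i)(0.3128) = (-0.4028 + 0.06056i) ≠ 0, so the state is entangled.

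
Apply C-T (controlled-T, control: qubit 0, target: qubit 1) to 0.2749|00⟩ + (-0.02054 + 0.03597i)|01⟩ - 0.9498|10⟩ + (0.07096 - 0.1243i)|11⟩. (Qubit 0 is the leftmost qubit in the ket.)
0.2749|00⟩ + (-0.02054 + 0.03597i)|01⟩ - 0.9498|10⟩ + (0.1381 - 0.03772i)|11⟩

C-T leaves the control-|0⟩ kets |00⟩, |01⟩ unchanged and applies T to qubit 1 on the control-|1⟩ pair (|10⟩, |11⟩).
T = [[1, 0], [0, (1/√2 + (1/√2)i)]].
With a = amp(|10⟩) = -0.9498 and b = amp(|11⟩) = (0.07096 - 0.1243i):
new amp(|10⟩) = (1)·a = -0.9498
new amp(|11⟩) = (1/√2 + (1/√2)i)·b = (0.1381 - 0.03772i)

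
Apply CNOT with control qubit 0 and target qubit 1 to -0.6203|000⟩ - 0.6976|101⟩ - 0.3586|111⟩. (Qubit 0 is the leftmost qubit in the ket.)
-0.6203|000⟩ - 0.3586|101⟩ - 0.6976|111⟩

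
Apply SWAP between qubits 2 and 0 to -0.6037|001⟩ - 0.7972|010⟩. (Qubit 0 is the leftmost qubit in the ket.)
-0.7972|010⟩ - 0.6037|100⟩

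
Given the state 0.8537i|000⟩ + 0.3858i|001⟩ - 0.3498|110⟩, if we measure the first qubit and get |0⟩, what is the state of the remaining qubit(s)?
0.9113i|00⟩ + 0.4118i|01⟩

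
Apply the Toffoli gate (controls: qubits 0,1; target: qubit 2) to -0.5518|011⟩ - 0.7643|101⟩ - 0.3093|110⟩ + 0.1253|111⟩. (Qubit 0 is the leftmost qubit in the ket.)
-0.5518|011⟩ - 0.7643|101⟩ + 0.1253|110⟩ - 0.3093|111⟩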